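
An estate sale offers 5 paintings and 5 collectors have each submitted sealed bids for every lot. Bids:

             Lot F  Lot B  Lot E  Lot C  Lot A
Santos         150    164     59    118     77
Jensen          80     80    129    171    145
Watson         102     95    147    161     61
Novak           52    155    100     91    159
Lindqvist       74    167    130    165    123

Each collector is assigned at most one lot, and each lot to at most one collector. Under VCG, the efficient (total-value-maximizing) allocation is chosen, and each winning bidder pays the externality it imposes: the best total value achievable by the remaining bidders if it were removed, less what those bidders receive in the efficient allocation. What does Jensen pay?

Efficient allocation: Santos→Lot F ($150), Jensen→Lot C ($171), Watson→Lot E ($147), Novak→Lot A ($159), Lindqvist→Lot B ($167); total welfare W = $794.
Jensen receives Lot C at value $171, so the others get W − 171 = $623.
Without Jensen: best allocation of the remaining 4 bidders over all 5 lots is Santos→Lot F ($150), Watson→Lot C ($161), Novak→Lot A ($159), Lindqvist→Lot B ($167), total $637.
VCG payment = (others' best without Jensen) − (others' welfare with Jensen) = 637 − 623 = $14.

Jensen pays $14.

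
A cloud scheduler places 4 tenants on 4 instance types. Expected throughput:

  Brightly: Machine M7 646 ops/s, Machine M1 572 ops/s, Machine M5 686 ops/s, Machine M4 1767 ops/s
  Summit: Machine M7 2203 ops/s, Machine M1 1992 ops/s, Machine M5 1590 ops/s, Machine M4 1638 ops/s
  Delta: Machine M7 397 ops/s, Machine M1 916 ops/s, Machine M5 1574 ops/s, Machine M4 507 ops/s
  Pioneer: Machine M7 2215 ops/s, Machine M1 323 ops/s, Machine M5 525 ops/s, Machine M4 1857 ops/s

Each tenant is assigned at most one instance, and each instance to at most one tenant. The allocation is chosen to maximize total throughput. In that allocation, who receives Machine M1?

Summit receives Machine M1.

Optimal: Brightly→Machine M4 (1767 ops/s), Summit→Machine M1 (1992 ops/s), Delta→Machine M5 (1574 ops/s), Pioneer→Machine M7 (2215 ops/s) — total 1767+1992+1574+2215 = 7548 ops/s.
Row-greedy (each tenant in turn takes its best remaining instance) gives 5867 ops/s, worse by 1681.
Swapping Delta↔Pioneer (Delta→Machine M7 397 ops/s, Pioneer→Machine M5 525 ops/s) loses 2867.
Summit's own top instance is Machine M7 (2203 ops/s), but forcing Summit→Machine M7 and reassigning the rest optimally gives only 6206 ops/s — worse by 1342.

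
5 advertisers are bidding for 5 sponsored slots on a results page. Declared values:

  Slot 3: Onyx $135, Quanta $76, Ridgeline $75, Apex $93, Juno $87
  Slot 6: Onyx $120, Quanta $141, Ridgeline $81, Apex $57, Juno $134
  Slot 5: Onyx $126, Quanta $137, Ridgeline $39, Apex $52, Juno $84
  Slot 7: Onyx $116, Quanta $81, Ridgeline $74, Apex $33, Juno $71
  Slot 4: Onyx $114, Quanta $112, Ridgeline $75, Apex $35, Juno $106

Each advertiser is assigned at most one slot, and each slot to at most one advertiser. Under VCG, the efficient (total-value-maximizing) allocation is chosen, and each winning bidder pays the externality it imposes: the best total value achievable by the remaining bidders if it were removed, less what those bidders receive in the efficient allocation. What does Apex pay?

Efficient allocation: Onyx→Slot 7 ($116), Quanta→Slot 5 ($137), Ridgeline→Slot 4 ($75), Apex→Slot 3 ($93), Juno→Slot 6 ($134); total welfare W = $555.
Apex receives Slot 3 at value $93, so the others get W − 93 = $462.
Without Apex: best allocation of the remaining 4 bidders over all 5 slots is Onyx→Slot 3 ($135), Quanta→Slot 5 ($137), Ridgeline→Slot 4 ($75), Juno→Slot 6 ($134), total $481.
VCG payment = (others' best without Apex) − (others' welfare with Apex) = 481 − 462 = $19.

Apex pays $19.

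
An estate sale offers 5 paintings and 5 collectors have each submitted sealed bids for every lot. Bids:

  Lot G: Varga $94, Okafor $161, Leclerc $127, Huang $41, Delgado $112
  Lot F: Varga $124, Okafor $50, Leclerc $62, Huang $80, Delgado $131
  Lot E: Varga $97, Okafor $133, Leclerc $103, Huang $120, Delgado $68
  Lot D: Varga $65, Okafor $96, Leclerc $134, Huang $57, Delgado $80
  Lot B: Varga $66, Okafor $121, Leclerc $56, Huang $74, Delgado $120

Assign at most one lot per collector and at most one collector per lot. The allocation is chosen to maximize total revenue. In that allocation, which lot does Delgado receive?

This is the linear assignment problem.
Optimal: Varga→Lot F ($124), Okafor→Lot G ($161), Leclerc→Lot D ($134), Huang→Lot E ($120), Delgado→Lot B ($120) — total 124+161+134+120+120 = $659.
Max-entry greedy (repeatedly take the single best remaining cell) gives $612, worse by 47.
Next-best assignment: Varga→Lot B, Okafor→Lot G, Leclerc→Lot D, Huang→Lot E, Delgado→Lot F = $612.
Swapping Delgado↔Leclerc (Delgado→Lot D $80, Leclerc→Lot B $56) loses 118.
Every other assignment is strictly worse.
Delgado's own top lot is Lot F ($131), but forcing Delgado→Lot F and reassigning the rest optimally gives only $612 — worse by 47.

Delgado receives Lot B.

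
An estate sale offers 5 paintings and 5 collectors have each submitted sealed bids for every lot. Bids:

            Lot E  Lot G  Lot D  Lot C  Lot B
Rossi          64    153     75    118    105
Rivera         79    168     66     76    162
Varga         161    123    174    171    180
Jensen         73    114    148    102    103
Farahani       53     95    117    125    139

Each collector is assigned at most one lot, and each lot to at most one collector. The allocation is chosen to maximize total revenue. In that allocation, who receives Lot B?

Rivera receives Lot B.

Optimal: Rossi→Lot G ($153), Rivera→Lot B ($162), Varga→Lot E ($161), Jensen→Lot D ($148), Farahani→Lot C ($125) — total 153+162+161+148+125 = $749.
Row-greedy (each collector in turn takes its best remaining lot) gives $644, worse by 105.
No other one-to-one assignment exceeds $749.
Rivera's own top lot is Lot G ($168), but forcing Rivera→Lot G and reassigning the rest optimally gives only $734 — worse by 15.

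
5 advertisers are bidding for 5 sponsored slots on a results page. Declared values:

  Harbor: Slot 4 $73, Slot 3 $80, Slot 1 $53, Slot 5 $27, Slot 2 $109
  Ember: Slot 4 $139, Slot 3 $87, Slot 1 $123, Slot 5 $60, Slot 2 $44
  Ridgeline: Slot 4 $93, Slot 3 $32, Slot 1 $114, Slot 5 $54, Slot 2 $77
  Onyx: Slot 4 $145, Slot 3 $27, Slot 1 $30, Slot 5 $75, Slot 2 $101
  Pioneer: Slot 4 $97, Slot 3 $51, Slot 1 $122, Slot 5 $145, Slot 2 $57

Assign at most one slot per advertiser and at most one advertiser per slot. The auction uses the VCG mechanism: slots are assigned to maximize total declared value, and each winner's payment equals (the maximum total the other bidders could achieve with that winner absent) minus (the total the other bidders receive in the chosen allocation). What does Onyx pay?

Efficient allocation: Harbor→Slot 2 ($109), Ember→Slot 3 ($87), Ridgeline→Slot 1 ($114), Onyx→Slot 4 ($145), Pioneer→Slot 5 ($145); total welfare W = $600.
Onyx receives Slot 4 at value $145, so the others get W − 145 = $455.
Without Onyx: best allocation of the remaining 4 bidders over all 5 slots is Harbor→Slot 2 ($109), Ember→Slot 4 ($139), Ridgeline→Slot 1 ($114), Pioneer→Slot 5 ($145), total $507.
VCG payment = (others' best without Onyx) − (others' welfare with Onyx) = 507 − 455 = $52.

Onyx pays $52.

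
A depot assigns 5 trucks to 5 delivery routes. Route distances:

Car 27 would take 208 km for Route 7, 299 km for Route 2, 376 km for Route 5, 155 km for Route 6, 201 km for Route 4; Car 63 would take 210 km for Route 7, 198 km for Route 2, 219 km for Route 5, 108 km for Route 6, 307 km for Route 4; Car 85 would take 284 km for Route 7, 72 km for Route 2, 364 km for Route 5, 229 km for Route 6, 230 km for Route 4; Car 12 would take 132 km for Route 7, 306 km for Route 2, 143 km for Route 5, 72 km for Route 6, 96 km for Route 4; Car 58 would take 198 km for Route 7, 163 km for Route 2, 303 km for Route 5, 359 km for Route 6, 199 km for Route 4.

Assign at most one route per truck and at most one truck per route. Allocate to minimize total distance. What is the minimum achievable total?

Minimum total: 722 km

Optimal: Car 27→Route 4 (201 km), Car 63→Route 6 (108 km), Car 85→Route 2 (72 km), Car 12→Route 5 (143 km), Car 58→Route 7 (198 km) — total 201+108+72+143+198 = 722 km.
Min-entry greedy (repeatedly take the single cheapest remaining cell) gives 762 km, worse by 40.
Next-best assignment: Car 27→Route 7, Car 63→Route 6, Car 85→Route 2, Car 12→Route 5, Car 58→Route 4 = 730 km.
Checked against all permutations: 722 km is optimal.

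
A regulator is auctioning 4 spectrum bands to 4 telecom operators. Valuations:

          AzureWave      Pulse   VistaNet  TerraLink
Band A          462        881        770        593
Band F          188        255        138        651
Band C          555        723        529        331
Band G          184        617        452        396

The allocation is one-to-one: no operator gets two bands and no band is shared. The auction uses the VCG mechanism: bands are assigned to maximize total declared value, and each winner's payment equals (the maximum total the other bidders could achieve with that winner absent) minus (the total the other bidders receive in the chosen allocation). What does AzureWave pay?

Efficient allocation: AzureWave→Band C ($555M), Pulse→Band G ($617M), VistaNet→Band A ($770M), TerraLink→Band F ($651M); total welfare W = $2593M.
AzureWave receives Band C at value $555M, so the others get W − 555 = $2038M.
Without AzureWave: best allocation of the remaining 3 bidders over all 4 bands is Pulse→Band C ($723M), VistaNet→Band A ($770M), TerraLink→Band F ($651M), total $2144M.
VCG payment = (others' best without AzureWave) − (others' welfare with AzureWave) = 2144 − 2038 = $106M.

AzureWave pays $106M.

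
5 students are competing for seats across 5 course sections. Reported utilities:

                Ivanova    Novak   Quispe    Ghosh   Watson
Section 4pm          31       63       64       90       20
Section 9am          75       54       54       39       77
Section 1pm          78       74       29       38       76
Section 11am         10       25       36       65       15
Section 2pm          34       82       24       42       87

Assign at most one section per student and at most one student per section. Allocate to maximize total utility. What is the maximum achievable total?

Maximum total: 366 points

Optimal: Ivanova→Section 1pm (78 points), Novak→Section 2pm (82 points), Quispe→Section 4pm (64 points), Ghosh→Section 11am (65 points), Watson→Section 9am (77 points) — total 78+82+64+65+77 = 366 points.
Column-greedy (each section in turn goes to its best remaining student) gives 363 points, worse by 3.
Next-best assignment: Ivanova→Section 9am, Novak→Section 1pm, Quispe→Section 4pm, Ghosh→Section 11am, Watson→Section 2pm = 365 points.
Swapping Ivanova↔Novak (Ivanova→Section 2pm 34 points, Novak→Section 1pm 74 points) loses 52.
No other one-to-one assignment exceeds 366 points.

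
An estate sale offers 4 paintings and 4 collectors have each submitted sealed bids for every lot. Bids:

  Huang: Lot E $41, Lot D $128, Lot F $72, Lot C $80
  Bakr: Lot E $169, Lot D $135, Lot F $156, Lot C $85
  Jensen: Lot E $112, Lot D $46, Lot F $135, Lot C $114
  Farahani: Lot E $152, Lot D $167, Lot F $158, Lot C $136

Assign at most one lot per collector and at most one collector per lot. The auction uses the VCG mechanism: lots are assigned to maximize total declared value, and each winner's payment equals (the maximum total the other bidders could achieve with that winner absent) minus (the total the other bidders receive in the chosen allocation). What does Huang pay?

Huang pays $30.

Efficient allocation: Huang→Lot D ($128), Bakr→Lot E ($169), Jensen→Lot C ($114), Farahani→Lot F ($158); total welfare W = $569.
Huang receives Lot D at value $128, so the others get W − 128 = $441.
Without Huang: best allocation of the remaining 3 bidders over all 4 lots is Bakr→Lot E ($169), Jensen→Lot F ($135), Farahani→Lot D ($167), total $471.
VCG payment = (others' best without Huang) − (others' welfare with Huang) = 471 − 441 = $30.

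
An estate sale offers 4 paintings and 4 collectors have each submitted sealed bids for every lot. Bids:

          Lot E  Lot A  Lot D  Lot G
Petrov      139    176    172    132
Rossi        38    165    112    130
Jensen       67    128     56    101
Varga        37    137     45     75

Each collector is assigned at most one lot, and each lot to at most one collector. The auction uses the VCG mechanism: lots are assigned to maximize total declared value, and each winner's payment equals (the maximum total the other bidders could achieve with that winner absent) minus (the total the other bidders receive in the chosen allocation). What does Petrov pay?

Efficient allocation: Petrov→Lot D ($172), Rossi→Lot G ($130), Jensen→Lot E ($67), Varga→Lot A ($137); total welfare W = $506.
Petrov receives Lot D at value $172, so the others get W − 172 = $334.
Without Petrov: best allocation of the remaining 3 bidders over all 4 lots is Rossi→Lot D ($112), Jensen→Lot G ($101), Varga→Lot A ($137), total $350.
VCG payment = (others' best without Petrov) − (others' welfare with Petrov) = 350 − 334 = $16.

Petrov pays $16.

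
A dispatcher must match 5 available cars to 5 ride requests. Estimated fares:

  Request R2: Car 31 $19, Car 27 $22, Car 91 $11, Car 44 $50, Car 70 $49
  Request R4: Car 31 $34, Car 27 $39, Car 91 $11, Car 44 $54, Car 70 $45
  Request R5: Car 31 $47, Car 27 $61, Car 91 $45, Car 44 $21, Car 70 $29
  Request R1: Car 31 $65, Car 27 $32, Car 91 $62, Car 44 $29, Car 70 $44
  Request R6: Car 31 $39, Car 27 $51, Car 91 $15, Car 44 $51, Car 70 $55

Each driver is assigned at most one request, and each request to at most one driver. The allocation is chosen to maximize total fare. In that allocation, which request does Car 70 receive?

Car 70 receives Request R2.

Optimal: Car 31→Request R6 ($39), Car 27→Request R5 ($61), Car 91→Request R1 ($62), Car 44→Request R4 ($54), Car 70→Request R2 ($49) — total 39+61+62+54+49 = $265.
Swapping Car 31↔Car 27 (Car 31→Request R5 $47, Car 27→Request R6 $51) loses 2.
Car 70's own top request is Request R6 ($55), but forcing Car 70→Request R6 and reassigning the rest optimally gives only $262 — worse by 3.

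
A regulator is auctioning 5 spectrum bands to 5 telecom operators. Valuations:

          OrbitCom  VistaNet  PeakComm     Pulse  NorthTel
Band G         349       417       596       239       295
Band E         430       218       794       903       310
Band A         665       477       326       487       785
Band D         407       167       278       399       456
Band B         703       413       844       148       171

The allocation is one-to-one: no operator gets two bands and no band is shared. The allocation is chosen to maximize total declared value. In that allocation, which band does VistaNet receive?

VistaNet receives Band G.

This is the linear assignment problem.
Optimal: OrbitCom→Band D ($407M), VistaNet→Band G ($417M), PeakComm→Band B ($844M), Pulse→Band E ($903M), NorthTel→Band A ($785M) — total 407+417+844+903+785 = $3356M.
Row-greedy (each operator in turn takes its best remaining band) gives $2668M, worse by 688.
VistaNet's own top band is Band A ($477M), but forcing VistaNet→Band A and reassigning the rest optimally gives only $3135M — worse by 221.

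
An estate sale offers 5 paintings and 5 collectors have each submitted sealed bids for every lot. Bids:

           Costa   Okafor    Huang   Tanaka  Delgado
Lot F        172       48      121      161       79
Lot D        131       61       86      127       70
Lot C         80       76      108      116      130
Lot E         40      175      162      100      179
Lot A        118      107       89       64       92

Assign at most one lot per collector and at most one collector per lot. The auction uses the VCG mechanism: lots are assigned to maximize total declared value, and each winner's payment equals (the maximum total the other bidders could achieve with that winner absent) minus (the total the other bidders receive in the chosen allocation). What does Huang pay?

Huang pays $68.

Efficient allocation: Costa→Lot F ($172), Okafor→Lot A ($107), Huang→Lot E ($162), Tanaka→Lot D ($127), Delgado→Lot C ($130); total welfare W = $698.
Huang receives Lot E at value $162, so the others get W − 162 = $536.
Without Huang: best allocation of the remaining 4 bidders over all 5 lots is Costa→Lot F ($172), Okafor→Lot E ($175), Tanaka→Lot D ($127), Delgado→Lot C ($130), total $604.
VCG payment = (others' best without Huang) − (others' welfare with Huang) = 604 − 536 = $68.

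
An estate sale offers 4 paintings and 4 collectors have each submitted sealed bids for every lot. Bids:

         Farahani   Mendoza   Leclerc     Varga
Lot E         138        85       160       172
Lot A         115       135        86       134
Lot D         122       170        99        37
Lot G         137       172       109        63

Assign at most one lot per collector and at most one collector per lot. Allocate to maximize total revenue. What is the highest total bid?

Optimal: Farahani→Lot G ($137), Mendoza→Lot D ($170), Leclerc→Lot E ($160), Varga→Lot A ($134) — total 137+170+160+134 = $601.
Max-entry greedy (repeatedly take the single best remaining cell) gives $552, worse by 49.
Checked against all permutations: $601 is optimal.

Max total: $601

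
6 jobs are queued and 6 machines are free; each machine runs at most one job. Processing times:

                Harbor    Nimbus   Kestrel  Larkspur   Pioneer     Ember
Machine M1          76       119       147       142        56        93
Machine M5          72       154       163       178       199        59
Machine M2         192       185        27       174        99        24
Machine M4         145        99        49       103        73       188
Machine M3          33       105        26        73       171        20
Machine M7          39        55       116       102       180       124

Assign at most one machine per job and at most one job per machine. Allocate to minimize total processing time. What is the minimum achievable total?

Minimum total: 329 min

This is the linear assignment problem.
Optimal: Harbor→Machine M5 (72 min), Nimbus→Machine M7 (55 min), Kestrel→Machine M4 (49 min), Larkspur→Machine M3 (73 min), Pioneer→Machine M1 (56 min), Ember→Machine M2 (24 min) — total 72+55+49+73+56+24 = 329 min.
Column-greedy (each machine in turn goes to its cheapest remaining job) gives 376 min, worse by 47.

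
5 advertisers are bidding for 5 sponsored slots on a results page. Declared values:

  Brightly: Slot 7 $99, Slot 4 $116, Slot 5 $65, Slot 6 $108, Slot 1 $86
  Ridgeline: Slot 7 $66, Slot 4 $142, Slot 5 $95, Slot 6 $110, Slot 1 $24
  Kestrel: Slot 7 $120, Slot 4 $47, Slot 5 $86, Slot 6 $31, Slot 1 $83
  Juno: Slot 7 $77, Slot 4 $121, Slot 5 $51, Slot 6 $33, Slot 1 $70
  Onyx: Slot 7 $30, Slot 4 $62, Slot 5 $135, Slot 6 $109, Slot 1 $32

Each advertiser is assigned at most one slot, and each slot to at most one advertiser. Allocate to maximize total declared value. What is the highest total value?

Max total: $575

This is the linear assignment problem.
Optimal: Brightly→Slot 6 ($108), Ridgeline→Slot 4 ($142), Kestrel→Slot 7 ($120), Juno→Slot 1 ($70), Onyx→Slot 5 ($135) — total 108+142+120+70+135 = $575.
Row-greedy (each advertiser in turn takes its best remaining slot) gives $551, worse by 24.
Next-best assignment: Brightly→Slot 1, Ridgeline→Slot 6, Kestrel→Slot 7, Juno→Slot 4, Onyx→Slot 5 = $572.
Swapping Juno↔Kestrel (Juno→Slot 7 $77, Kestrel→Slot 1 $83) loses 30.
Checked against all permutations: $575 is optimal.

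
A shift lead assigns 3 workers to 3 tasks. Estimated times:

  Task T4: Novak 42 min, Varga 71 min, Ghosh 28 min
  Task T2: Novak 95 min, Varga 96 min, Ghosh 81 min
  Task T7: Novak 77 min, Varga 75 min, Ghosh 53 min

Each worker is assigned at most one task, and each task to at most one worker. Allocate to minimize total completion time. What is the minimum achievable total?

Minimum total: 191 min

Optimal: Novak→Task T4 (42 min), Varga→Task T2 (96 min), Ghosh→Task T7 (53 min) — total 42+96+53 = 191 min.
Min-entry greedy (repeatedly take the single cheapest remaining cell) gives 198 min, worse by 7.
Every other assignment is strictly worse.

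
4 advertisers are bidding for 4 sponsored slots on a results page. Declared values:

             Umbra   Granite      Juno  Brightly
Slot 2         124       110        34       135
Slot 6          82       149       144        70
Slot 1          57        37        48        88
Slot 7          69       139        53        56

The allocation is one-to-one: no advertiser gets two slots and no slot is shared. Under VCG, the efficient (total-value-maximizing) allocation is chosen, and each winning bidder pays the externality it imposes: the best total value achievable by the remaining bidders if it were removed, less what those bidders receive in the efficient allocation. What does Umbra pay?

Umbra pays $47.

Efficient allocation: Umbra→Slot 2 ($124), Granite→Slot 7 ($139), Juno→Slot 6 ($144), Brightly→Slot 1 ($88); total welfare W = $495.
Umbra receives Slot 2 at value $124, so the others get W − 124 = $371.
Without Umbra: best allocation of the remaining 3 bidders over all 4 slots is Granite→Slot 7 ($139), Juno→Slot 6 ($144), Brightly→Slot 2 ($135), total $418.
VCG payment = (others' best without Umbra) − (others' welfare with Umbra) = 418 − 371 = $47.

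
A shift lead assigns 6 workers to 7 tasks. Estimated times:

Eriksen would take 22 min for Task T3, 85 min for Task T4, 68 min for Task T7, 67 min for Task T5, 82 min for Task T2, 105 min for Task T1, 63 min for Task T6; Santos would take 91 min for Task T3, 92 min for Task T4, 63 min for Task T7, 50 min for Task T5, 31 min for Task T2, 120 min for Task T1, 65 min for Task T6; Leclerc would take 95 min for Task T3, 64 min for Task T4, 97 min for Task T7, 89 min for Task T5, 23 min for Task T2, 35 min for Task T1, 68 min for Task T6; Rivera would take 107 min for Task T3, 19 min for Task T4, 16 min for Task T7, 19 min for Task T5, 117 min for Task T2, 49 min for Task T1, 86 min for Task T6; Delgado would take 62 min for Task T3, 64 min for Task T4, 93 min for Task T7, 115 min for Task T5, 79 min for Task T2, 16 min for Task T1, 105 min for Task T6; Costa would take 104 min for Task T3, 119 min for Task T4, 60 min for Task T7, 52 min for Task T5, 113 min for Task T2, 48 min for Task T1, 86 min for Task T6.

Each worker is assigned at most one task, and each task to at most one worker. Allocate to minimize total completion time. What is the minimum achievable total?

Optimal: Eriksen→Task T3 (22 min), Santos→Task T5 (50 min), Leclerc→Task T2 (23 min), Rivera→Task T4 (19 min), Delgado→Task T1 (16 min), Costa→Task T7 (60 min) — total 22+50+23+19+16+60 = 190 min.
Row-greedy (each worker in turn takes its cheapest remaining task) gives 220 min, worse by 30.
Swapping Leclerc↔Eriksen (Leclerc→Task T3 95 min, Eriksen→Task T2 82 min) adds 132.

Minimum total: 190 min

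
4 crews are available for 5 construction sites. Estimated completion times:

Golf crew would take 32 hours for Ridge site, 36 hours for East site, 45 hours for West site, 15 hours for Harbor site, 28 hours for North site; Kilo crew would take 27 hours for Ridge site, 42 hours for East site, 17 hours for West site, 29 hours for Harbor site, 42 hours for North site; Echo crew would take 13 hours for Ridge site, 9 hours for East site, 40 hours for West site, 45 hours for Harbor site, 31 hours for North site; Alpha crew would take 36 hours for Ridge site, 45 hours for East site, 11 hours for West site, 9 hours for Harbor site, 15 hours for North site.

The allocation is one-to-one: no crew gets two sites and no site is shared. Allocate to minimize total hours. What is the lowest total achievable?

Min total: 56 hours

Optimal: Golf crew→Harbor site (15 hours), Kilo crew→West site (17 hours), Echo crew→East site (9 hours), Alpha crew→North site (15 hours) — total 15+17+9+15 = 56 hours.
Column-greedy (each site in turn goes to its cheapest remaining crew) gives 89 hours, worse by 33.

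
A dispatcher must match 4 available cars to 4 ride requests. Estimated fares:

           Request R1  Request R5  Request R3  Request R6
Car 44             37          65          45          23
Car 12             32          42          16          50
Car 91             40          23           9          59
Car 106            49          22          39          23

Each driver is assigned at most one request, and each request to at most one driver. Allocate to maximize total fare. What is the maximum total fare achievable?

Maximum total: $195

This is the linear assignment problem.
Optimal: Car 44→Request R5 ($65), Car 12→Request R1 ($32), Car 91→Request R6 ($59), Car 106→Request R3 ($39) — total 65+32+59+39 = $195.
Row-greedy (each driver in turn takes its best remaining request) gives $194, worse by 1.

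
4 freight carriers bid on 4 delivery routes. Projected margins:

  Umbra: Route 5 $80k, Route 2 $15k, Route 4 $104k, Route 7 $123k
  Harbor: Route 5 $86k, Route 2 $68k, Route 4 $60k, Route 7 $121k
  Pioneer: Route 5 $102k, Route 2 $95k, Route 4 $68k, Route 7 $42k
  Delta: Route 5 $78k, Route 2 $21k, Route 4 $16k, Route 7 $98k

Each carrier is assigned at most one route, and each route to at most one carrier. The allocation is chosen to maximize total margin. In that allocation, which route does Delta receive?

Delta receives Route 5.

Optimal: Umbra→Route 4 ($104k), Harbor→Route 7 ($121k), Pioneer→Route 2 ($95k), Delta→Route 5 ($78k) — total 104+121+95+78 = $398k.
Max-entry greedy (repeatedly take the single best remaining cell) gives $309k, worse by 89.
Swapping Umbra↔Harbor (Umbra→Route 7 $123k, Harbor→Route 4 $60k) loses 42.
Delta's own top route is Route 7 ($98k), but forcing Delta→Route 7 and reassigning the rest optimally gives only $383k — worse by 15.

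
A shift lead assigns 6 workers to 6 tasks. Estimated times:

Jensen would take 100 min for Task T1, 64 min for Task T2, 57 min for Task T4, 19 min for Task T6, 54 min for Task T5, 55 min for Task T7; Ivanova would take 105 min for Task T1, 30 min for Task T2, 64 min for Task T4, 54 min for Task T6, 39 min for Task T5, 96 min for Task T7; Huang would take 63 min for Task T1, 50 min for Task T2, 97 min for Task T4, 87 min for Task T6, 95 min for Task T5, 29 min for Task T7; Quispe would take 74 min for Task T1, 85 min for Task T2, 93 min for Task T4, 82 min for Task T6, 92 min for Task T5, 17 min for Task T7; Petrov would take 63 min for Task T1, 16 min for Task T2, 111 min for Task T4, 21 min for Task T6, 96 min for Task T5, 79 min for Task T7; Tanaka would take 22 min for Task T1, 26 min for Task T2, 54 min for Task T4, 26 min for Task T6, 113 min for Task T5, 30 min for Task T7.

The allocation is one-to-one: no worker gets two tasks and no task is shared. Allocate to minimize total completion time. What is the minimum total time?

Optimal: Jensen→Task T4 (57 min), Ivanova→Task T5 (39 min), Huang→Task T2 (50 min), Quispe→Task T7 (17 min), Petrov→Task T6 (21 min), Tanaka→Task T1 (22 min) — total 57+39+50+17+21+22 = 206 min.
Min-entry greedy (repeatedly take the single cheapest remaining cell) gives 210 min, worse by 4.
Next-best assignment: Jensen→Task T6, Ivanova→Task T5, Huang→Task T1, Quispe→Task T7, Petrov→Task T2, Tanaka→Task T4 = 208 min.
Swapping Jensen↔Ivanova (Jensen→Task T5 54 min, Ivanova→Task T4 64 min) adds 22.

Min total: 206 min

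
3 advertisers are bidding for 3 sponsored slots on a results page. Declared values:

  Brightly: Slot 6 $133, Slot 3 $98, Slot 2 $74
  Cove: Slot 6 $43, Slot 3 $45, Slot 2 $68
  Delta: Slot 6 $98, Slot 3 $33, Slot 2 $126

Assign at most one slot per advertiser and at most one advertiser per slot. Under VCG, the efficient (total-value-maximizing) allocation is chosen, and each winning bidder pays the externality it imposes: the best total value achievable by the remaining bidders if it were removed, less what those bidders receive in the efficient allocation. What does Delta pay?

Delta pays $23.

Efficient allocation: Brightly→Slot 6 ($133), Cove→Slot 3 ($45), Delta→Slot 2 ($126); total welfare W = $304.
Delta receives Slot 2 at value $126, so the others get W − 126 = $178.
Without Delta: best allocation of the remaining 2 bidders over all 3 slots is Brightly→Slot 6 ($133), Cove→Slot 2 ($68), total $201.
VCG payment = (others' best without Delta) − (others' welfare with Delta) = 201 − 178 = $23.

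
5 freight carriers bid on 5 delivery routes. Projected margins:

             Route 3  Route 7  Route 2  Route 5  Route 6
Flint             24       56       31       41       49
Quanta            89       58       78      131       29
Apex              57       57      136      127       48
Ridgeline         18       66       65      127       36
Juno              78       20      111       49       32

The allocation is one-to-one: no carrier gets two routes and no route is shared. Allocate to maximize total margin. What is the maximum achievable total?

This is a one-to-one assignment (maximum-weight bipartite matching).
Optimal: Flint→Route 6 ($49k), Quanta→Route 5 ($131k), Apex→Route 2 ($136k), Ridgeline→Route 7 ($66k), Juno→Route 3 ($78k) — total 49+131+136+66+78 = $460k.

Max total: $460k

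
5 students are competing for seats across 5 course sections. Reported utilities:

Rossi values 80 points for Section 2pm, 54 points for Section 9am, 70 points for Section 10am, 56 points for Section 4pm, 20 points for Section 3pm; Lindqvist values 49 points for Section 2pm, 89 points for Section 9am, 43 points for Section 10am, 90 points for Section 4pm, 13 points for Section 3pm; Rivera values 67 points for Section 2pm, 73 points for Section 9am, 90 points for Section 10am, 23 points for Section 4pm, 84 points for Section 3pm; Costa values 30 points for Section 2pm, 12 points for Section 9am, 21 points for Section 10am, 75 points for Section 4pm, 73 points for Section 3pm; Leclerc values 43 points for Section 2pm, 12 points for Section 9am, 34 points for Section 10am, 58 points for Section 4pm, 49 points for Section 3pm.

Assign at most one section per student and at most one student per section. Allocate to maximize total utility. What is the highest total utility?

Optimal: Rossi→Section 2pm (80 points), Lindqvist→Section 9am (89 points), Rivera→Section 10am (90 points), Costa→Section 3pm (73 points), Leclerc→Section 4pm (58 points) — total 80+89+90+73+58 = 390 points.
Row-greedy (each student in turn takes its best remaining section) gives 345 points, worse by 45.
No other one-to-one assignment exceeds 390 points.

Maximum total: 390 points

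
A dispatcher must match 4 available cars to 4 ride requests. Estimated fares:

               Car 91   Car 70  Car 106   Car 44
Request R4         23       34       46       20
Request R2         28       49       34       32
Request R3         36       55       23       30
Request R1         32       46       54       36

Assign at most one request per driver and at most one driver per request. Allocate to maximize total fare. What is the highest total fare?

Max total: $167

Optimal: Car 91→Request R3 ($36), Car 70→Request R2 ($49), Car 106→Request R4 ($46), Car 44→Request R1 ($36) — total 36+49+46+36 = $167.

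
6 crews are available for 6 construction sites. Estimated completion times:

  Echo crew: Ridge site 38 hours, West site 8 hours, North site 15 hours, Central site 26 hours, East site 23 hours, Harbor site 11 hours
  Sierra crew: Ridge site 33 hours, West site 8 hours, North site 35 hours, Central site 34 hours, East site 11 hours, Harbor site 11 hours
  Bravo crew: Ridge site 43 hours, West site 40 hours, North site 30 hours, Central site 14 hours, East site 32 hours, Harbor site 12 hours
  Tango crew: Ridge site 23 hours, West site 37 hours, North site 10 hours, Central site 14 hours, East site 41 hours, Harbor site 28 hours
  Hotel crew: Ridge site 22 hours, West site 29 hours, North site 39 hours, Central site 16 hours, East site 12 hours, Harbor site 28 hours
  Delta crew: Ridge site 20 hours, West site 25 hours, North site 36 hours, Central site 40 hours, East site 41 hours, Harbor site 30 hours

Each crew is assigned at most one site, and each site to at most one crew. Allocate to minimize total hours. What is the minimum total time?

Optimal: Echo crew→West site (8 hours), Sierra crew→Harbor site (11 hours), Bravo crew→Central site (14 hours), Tango crew→North site (10 hours), Hotel crew→East site (12 hours), Delta crew→Ridge site (20 hours) — total 8+11+14+10+12+20 = 75 hours.
Min-entry greedy (repeatedly take the single cheapest remaining cell) gives 77 hours, worse by 2.
No other one-to-one assignment undercuts 75 hours.

Min total: 75 hours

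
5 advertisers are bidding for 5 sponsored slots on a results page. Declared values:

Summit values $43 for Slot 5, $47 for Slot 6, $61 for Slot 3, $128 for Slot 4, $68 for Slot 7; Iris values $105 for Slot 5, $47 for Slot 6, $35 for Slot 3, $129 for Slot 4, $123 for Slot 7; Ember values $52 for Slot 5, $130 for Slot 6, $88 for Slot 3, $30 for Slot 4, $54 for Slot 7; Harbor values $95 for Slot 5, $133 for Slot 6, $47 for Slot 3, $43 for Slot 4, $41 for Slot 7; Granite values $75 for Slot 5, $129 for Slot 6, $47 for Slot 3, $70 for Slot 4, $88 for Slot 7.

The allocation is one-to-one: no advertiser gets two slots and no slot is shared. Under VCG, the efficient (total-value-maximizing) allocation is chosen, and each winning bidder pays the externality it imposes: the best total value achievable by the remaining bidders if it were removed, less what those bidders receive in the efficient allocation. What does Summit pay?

Efficient allocation: Summit→Slot 4 ($128), Iris→Slot 7 ($123), Ember→Slot 3 ($88), Harbor→Slot 5 ($95), Granite→Slot 6 ($129); total welfare W = $563.
Summit receives Slot 4 at value $128, so the others get W − 128 = $435.
Without Summit: best allocation of the remaining 4 bidders over all 5 slots is Iris→Slot 4 ($129), Ember→Slot 6 ($130), Harbor→Slot 5 ($95), Granite→Slot 7 ($88), total $442.
VCG payment = (others' best without Summit) − (others' welfare with Summit) = 442 − 435 = $7.

Summit pays $7.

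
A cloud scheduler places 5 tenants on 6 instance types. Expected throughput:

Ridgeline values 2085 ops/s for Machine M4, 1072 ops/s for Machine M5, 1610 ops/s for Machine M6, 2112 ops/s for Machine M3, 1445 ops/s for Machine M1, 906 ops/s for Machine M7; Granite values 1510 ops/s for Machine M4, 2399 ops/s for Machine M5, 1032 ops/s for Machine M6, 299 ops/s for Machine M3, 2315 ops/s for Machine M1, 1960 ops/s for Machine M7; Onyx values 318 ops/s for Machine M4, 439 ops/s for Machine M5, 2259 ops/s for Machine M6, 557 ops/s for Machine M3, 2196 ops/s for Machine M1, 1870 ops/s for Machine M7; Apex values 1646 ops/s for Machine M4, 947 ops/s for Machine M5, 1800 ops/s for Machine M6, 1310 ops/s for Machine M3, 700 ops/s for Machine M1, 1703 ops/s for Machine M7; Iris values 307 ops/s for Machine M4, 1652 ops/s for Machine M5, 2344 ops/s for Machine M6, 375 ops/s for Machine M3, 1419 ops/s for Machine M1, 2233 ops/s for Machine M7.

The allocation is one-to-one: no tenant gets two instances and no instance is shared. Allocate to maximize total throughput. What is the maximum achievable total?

Max total: 10754 ops/s

Optimal: Ridgeline→Machine M3 (2112 ops/s), Granite→Machine M5 (2399 ops/s), Onyx→Machine M1 (2196 ops/s), Apex→Machine M7 (1703 ops/s), Iris→Machine M6 (2344 ops/s) — total 2112+2399+2196+1703+2344 = 10754 ops/s.
Row-greedy (each tenant in turn takes its best remaining instance) gives 9892 ops/s, worse by 862.
Swapping Apex↔Onyx (Apex→Machine M1 700 ops/s, Onyx→Machine M7 1870 ops/s) loses 1329.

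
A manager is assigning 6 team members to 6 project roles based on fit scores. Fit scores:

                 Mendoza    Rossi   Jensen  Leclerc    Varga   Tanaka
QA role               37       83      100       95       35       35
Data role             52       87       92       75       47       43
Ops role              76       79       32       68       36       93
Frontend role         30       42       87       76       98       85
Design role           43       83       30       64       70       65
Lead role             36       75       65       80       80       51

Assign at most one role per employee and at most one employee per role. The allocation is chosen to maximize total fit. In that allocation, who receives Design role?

This is the linear assignment problem.
Optimal: Mendoza→Ops role (76 pts), Rossi→Design role (83 pts), Jensen→Data role (92 pts), Leclerc→QA role (95 pts), Varga→Lead role (80 pts), Tanaka→Frontend role (85 pts) — total 76+83+92+95+80+85 = 511 pts.
Column-greedy (each role in turn goes to its best remaining employee) gives 478 pts, worse by 33.
Checked against all permutations: 511 pts is optimal.
Rossi's own top role is Data role (87 pts), but forcing Rossi→Data role and reassigning the rest optimally gives only 506 pts — worse by 5.

Rossi receives Design role.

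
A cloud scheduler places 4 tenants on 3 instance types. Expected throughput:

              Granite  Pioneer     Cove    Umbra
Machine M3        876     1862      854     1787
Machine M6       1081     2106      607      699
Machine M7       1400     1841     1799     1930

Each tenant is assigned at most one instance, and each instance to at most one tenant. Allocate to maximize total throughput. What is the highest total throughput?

Optimal: Umbra→Machine M3 (1787 ops/s), Pioneer→Machine M6 (2106 ops/s), Cove→Machine M7 (1799 ops/s) — total 1787+2106+1799 = 5692 ops/s.
Column-greedy (each instance in turn goes to its best remaining tenant) gives 4873 ops/s, worse by 819.
Every other assignment is strictly worse.

Max total: 5692 ops/s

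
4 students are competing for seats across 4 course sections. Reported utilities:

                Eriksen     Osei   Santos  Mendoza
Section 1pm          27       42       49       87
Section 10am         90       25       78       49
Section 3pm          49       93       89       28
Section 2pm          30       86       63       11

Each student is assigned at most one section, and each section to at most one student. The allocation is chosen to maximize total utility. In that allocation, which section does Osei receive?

Osei receives Section 2pm.

Treat this as an assignment problem: match each student to one section.
Optimal: Eriksen→Section 10am (90 points), Osei→Section 2pm (86 points), Santos→Section 3pm (89 points), Mendoza→Section 1pm (87 points) — total 90+86+89+87 = 352 points.
Max-entry greedy (repeatedly take the single best remaining cell) gives 333 points, worse by 19.
Next-best assignment: Eriksen→Section 10am, Osei→Section 3pm, Santos→Section 2pm, Mendoza→Section 1pm = 333 points.
Swapping Eriksen↔Santos (Eriksen→Section 3pm 49 points, Santos→Section 10am 78 points) loses 52.
Osei's own top section is Section 3pm (93 points), but forcing Osei→Section 3pm and reassigning the rest optimally gives only 333 points — worse by 19.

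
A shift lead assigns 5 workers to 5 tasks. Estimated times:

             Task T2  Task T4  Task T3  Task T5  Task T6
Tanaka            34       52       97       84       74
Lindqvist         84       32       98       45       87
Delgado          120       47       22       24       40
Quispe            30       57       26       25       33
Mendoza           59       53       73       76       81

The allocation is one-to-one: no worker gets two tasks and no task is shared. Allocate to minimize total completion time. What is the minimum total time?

Min total: 187 min

Treat this as an assignment problem: match each worker to one task.
Optimal: Tanaka→Task T2 (34 min), Lindqvist→Task T5 (45 min), Delgado→Task T3 (22 min), Quispe→Task T6 (33 min), Mendoza→Task T4 (53 min) — total 34+45+22+33+53 = 187 min.
Next-best assignment: Tanaka→Task T2, Lindqvist→Task T4, Delgado→Task T3, Quispe→Task T5, Mendoza→Task T6 = 194 min.
No other one-to-one assignment undercuts 187 min.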